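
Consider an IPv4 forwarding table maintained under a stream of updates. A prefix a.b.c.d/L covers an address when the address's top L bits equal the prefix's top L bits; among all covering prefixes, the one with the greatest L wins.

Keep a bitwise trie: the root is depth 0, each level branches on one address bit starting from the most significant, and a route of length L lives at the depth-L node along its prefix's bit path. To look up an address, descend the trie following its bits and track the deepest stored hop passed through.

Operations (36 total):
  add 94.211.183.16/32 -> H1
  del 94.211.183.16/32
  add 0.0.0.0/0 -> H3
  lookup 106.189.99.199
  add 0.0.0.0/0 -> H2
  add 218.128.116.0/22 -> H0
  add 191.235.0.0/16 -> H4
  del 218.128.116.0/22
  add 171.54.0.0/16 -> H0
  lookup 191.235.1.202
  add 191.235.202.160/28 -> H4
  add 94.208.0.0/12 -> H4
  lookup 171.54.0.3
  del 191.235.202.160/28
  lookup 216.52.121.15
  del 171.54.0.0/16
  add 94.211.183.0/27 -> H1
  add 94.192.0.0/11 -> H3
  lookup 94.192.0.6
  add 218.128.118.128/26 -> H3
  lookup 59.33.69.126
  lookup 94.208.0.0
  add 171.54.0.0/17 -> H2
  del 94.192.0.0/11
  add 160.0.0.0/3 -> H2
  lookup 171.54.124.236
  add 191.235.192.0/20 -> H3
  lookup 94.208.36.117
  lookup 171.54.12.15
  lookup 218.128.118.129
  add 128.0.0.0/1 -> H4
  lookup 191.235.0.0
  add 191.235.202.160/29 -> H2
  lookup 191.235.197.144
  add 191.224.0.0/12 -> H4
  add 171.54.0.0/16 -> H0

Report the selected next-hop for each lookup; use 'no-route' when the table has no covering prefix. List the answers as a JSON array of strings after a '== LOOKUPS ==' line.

Apply in order:
  add 94.211.183.16/32 -> H1 at depth 32
  - 94.211.183.16/32 clear@32
  add 0.0.0.0/0 -> H3 at depth 0
  Q 106.189.99.199: descend 01 ; hops seen [H3] ; pick H3
  add 0.0.0.0/0 -> H2 at depth 0
  add 218.128.116.0/22 -> H0 at depth 22
  add 191.235.0.0/16 -> H4 at depth 16
  - 218.128.116.0/22 clear@22
  add 171.54.0.0/16 -> H0 at depth 16
  Q 191.235.1.202: descend 1011111111101011 ; hops seen [H2,H4] ; pick H4
  add 191.235.202.160/28 -> H4 at depth 28
  add 94.208.0.0/12 -> H4 at depth 12
  Q 171.54.0.3: descend 1010101100110110 ; hops seen [H2,H0] ; pick H0
  - 191.235.202.160/28 clear@28
  Q 216.52.121.15: descend 110110 ; hops seen [H2] ; pick H2
  - 171.54.0.0/16 clear@16
  add 94.211.183.0/27 -> H1 at depth 27
  add 94.192.0.0/11 -> H3 at depth 11
  Q 94.192.0.6: descend 01011110110 ; hops seen [H2,H3] ; pick H3
  add 218.128.118.128/26 -> H3 at depth 26
  Q 59.33.69.126: descend 0 ; hops seen [H2] ; pick H2
  Q 94.208.0.0: descend 01011110110100 ; hops seen [H2,H3,H4] ; pick H4
  add 171.54.0.0/17 -> H2 at depth 17
  - 94.192.0.0/11 clear@11
  add 160.0.0.0/3 -> H2 at depth 3
  Q 171.54.124.236: descend 10101011001101100 ; hops seen [H2,H2,H2] ; pick H2
  add 191.235.192.0/20 -> H3 at depth 20
  Q 94.208.36.117: descend 01011110110100 ; hops seen [H2,H4] ; pick H4
  Q 171.54.12.15: descend 10101011001101100 ; hops seen [H2,H2,H2] ; pick H2
  Q 218.128.118.129: descend 11011010100000000111011010 ; hops seen [H2,H3] ; pick H3
  add 128.0.0.0/1 -> H4 at depth 1
  Q 191.235.0.0: descend 1011111111101011 ; hops seen [H2,H4,H2,H4] ; pick H4
  add 191.235.202.160/29 -> H2 at depth 29
  Q 191.235.197.144: descend 10111111111010111100 ; hops seen [H2,H4,H2,H4,H3] ; pick H3
  add 191.224.0.0/12 -> H4 at depth 12
  add 171.54.0.0/16 -> H0 at depth 16

== LOOKUPS ==
["H3","H4","H0","H2","H3","H2","H4","H2","H4","H2","H3","H4","H3"]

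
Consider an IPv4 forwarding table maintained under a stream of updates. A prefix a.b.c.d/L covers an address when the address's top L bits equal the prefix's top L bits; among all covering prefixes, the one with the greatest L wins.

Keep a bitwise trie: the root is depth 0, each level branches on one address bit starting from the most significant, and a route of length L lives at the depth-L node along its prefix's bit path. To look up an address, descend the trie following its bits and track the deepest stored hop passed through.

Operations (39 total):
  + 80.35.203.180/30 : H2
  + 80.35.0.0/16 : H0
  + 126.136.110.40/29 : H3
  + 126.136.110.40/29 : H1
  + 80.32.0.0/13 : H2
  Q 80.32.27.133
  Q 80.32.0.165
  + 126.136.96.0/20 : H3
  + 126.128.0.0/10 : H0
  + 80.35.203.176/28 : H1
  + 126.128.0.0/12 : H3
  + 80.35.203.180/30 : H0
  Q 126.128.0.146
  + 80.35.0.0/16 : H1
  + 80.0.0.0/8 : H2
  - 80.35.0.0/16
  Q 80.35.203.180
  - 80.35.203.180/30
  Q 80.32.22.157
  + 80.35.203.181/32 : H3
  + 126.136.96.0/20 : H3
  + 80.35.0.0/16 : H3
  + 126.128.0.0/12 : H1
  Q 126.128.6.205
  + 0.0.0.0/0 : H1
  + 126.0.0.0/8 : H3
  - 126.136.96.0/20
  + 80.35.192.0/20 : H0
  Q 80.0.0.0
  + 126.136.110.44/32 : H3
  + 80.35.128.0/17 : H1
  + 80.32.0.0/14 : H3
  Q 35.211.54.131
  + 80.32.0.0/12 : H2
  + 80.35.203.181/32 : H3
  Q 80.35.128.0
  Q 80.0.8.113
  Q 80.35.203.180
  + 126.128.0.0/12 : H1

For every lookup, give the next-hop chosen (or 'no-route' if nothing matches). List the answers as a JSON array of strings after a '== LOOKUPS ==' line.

Apply in order:
  + 80.35.203.180/30 (H2) depth=30
  + 80.35.0.0/16 (H0) depth=16
  + 126.136.110.40/29 (H3) depth=29
  + 126.136.110.40/29 (H1) depth=29
  + 80.32.0.0/13 (H2) depth=13
  Q 80.32.27.133: descend 01010000001000 ; hops seen [H2] ; pick H2
  Q 80.32.0.165: descend 01010000001000 ; hops seen [H2] ; pick H2
  + 126.136.96.0/20 (H3) depth=20
  + 126.128.0.0/10 (H0) depth=10
  + 80.35.203.176/28 (H1) depth=28
  + 126.128.0.0/12 (H3) depth=12
  + 80.35.203.180/30 (H0) depth=30
  Q 126.128.0.146: descend 011111101000 ; hops seen [H0,H3] ; pick H3
  + 80.35.0.0/16 (H1) depth=16
  + 80.0.0.0/8 (H2) depth=8
  - 80.35.0.0/16 clear@16
  Q 80.35.203.180: descend 010100000010001111001011101101 ; hops seen [H2,H2,H1,H0] ; pick H0
  - 80.35.203.180/30 clear@30
  Q 80.32.22.157: descend 01010000001000 ; hops seen [H2,H2] ; pick H2
  + 80.35.203.181/32 (H3) depth=32
  + 126.136.96.0/20 (H3) depth=20
  + 80.35.0.0/16 (H3) depth=16
  + 126.128.0.0/12 (H1) depth=12
  Q 126.128.6.205: descend 011111101000 ; hops seen [H0,H1] ; pick H1
  + 0.0.0.0/0 (H1) depth=0
  + 126.0.0.0/8 (H3) depth=8
  - 126.136.96.0/20 clear@20
  + 80.35.192.0/20 (H0) depth=20
  Q 80.0.0.0: descend 0101000000 ; hops seen [H1,H2] ; pick H2
  + 126.136.110.44/32 (H3) depth=32
  + 80.35.128.0/17 (H1) depth=17
  + 80.32.0.0/14 (H3) depth=14
  Q 35.211.54.131: descend 0 ; hops seen [H1] ; pick H1
  + 80.32.0.0/12 (H2) depth=12
  + 80.35.203.181/32 (H3) depth=32
  Q 80.35.128.0: descend 01010000001000111 ; hops seen [H1,H2,H2,H2,H3,H3,H1] ; pick H1
  Q 80.0.8.113: descend 0101000000 ; hops seen [H1,H2] ; pick H2
  Q 80.35.203.180: descend 0101000000100011110010111011010 ; hops seen [H1,H2,H2,H2,H3,H3,H1,H0,H1] ; pick H1
  + 126.128.0.0/12 (H1) depth=12

== LOOKUPS ==
["H2","H2","H3","H0","H2","H1","H2","H1","H1","H2","H1"]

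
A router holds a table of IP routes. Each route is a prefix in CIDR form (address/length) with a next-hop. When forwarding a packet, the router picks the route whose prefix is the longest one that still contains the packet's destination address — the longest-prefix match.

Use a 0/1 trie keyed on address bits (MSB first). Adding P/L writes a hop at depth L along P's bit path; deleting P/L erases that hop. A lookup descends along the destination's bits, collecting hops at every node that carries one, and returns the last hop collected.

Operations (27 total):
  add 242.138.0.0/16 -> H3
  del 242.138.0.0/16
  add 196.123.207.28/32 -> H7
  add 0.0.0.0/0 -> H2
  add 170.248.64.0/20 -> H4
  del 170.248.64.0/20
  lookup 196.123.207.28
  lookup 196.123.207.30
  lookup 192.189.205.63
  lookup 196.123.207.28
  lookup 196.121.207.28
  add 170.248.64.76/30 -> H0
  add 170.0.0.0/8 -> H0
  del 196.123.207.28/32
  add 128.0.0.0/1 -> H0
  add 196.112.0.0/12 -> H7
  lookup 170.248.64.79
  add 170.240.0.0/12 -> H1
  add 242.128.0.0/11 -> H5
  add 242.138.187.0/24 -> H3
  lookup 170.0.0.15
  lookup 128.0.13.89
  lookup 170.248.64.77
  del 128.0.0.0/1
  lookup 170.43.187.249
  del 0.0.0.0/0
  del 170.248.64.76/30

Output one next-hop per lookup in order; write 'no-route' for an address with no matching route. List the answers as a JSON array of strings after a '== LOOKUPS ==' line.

Trace:
  add 242.138.0.0/16 -> H3 at depth 16
  del 242.138.0.0/16 (clear depth 16)
  add 196.123.207.28/32 -> H7 at depth 32
  add 0.0.0.0/0 -> H2 at depth 0
  add 170.248.64.0/20 -> H4 at depth 20
  del 170.248.64.0/20 (clear depth 20)
  ? 196.123.207.28  path d0:H2→d1:-→d2:-→d3:-→d4:-→d5:-→d6:-→d7:-→d8:-→d9:-→d10:-→d11:-→d12:-→d13:-→d14:-→d15:-→d16:-→d17:-→d18:-→d19:-→d20:-→d21:-→d22:-→d23:-→d24:-→d25:-→d26:-→d27:-→d28:-→d29:-→d30:-→d31:-→d32:H7  best=H7
  ? 196.123.207.30  path d0:H2→d1:-→d2:-→d3:-→d4:-→d5:-→d6:-→d7:-→d8:-→d9:-→d10:-→d11:-→d12:-→d13:-→d14:-→d15:-→d16:-→d17:-→d18:-→d19:-→d20:-→d21:-→d22:-→d23:-→d24:-→d25:-→d26:-→d27:-→d28:-→d29:-→d30:-  best=H2
  ? 192.189.205.63  path d0:H2→d1:-→d2:-→d3:-→d4:-→d5:-  best=H2
  ? 196.123.207.28  path d0:H2→d1:-→d2:-→d3:-→d4:-→d5:-→d6:-→d7:-→d8:-→d9:-→d10:-→d11:-→d12:-→d13:-→d14:-→d15:-→d16:-→d17:-→d18:-→d19:-→d20:-→d21:-→d22:-→d23:-→d24:-→d25:-→d26:-→d27:-→d28:-→d29:-→d30:-→d31:-→d32:H7  best=H7
  ? 196.121.207.28  path d0:H2→d1:-→d2:-→d3:-→d4:-→d5:-→d6:-→d7:-→d8:-→d9:-→d10:-→d11:-→d12:-→d13:-→d14:-  best=H2
  add 170.248.64.76/30 -> H0 at depth 30
  add 170.0.0.0/8 -> H0 at depth 8
  del 196.123.207.28/32 (clear depth 32)
  add 128.0.0.0/1 -> H0 at depth 1
  add 196.112.0.0/12 -> H7 at depth 12
  ? 170.248.64.79  path d0:H2→d1:H0→d2:-→d3:-→d4:-→d5:-→d6:-→d7:-→d8:H0→d9:-→d10:-→d11:-→d12:-→d13:-→d14:-→d15:-→d16:-→d17:-→d18:-→d19:-→d20:-→d21:-→d22:-→d23:-→d24:-→d25:-→d26:-→d27:-→d28:-→d29:-→d30:H0  best=H0
  add 170.240.0.0/12 -> H1 at depth 12
  add 242.128.0.0/11 -> H5 at depth 11
  add 242.138.187.0/24 -> H3 at depth 24
  ? 170.0.0.15  path d0:H2→d1:H0→d2:-→d3:-→d4:-→d5:-→d6:-→d7:-→d8:H0  best=H0
  ? 128.0.13.89  path d0:H2→d1:H0→d2:-  best=H0
  ? 170.248.64.77  path d0:H2→d1:H0→d2:-→d3:-→d4:-→d5:-→d6:-→d7:-→d8:H0→d9:-→d10:-→d11:-→d12:H1→d13:-→d14:-→d15:-→d16:-→d17:-→d18:-→d19:-→d20:-→d21:-→d22:-→d23:-→d24:-→d25:-→d26:-→d27:-→d28:-→d29:-→d30:H0  best=H0
  del 128.0.0.0/1 (clear depth 1)
  ? 170.43.187.249  path d0:H2→d1:-→d2:-→d3:-→d4:-→d5:-→d6:-→d7:-→d8:H0  best=H0
  del 0.0.0.0/0 (clear depth 0)
  del 170.248.64.76/30 (clear depth 30)

== LOOKUPS ==
["H7","H2","H2","H7","H2","H0","H0","H0","H0","H0"]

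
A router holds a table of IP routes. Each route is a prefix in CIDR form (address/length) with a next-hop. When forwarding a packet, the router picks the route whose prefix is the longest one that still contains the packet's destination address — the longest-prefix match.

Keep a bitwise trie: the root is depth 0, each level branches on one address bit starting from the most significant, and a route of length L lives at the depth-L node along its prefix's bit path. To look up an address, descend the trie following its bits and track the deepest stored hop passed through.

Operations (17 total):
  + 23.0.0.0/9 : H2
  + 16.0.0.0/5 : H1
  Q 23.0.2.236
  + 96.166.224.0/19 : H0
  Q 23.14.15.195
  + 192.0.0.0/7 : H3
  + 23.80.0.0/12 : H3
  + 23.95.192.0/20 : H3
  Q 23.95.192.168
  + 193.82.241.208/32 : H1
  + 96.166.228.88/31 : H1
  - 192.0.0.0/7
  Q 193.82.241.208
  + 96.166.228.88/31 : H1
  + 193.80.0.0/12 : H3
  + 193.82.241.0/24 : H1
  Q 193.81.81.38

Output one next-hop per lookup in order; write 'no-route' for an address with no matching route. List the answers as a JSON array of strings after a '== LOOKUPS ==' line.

Apply in order:
  add 23.0.0.0/9 -> H2 at depth 9
  add 16.0.0.0/5 -> H1 at depth 5
  ? 23.0.2.236  path d0:-→d1:-→d2:-→d3:-→d4:-→d5:H1→d6:-→d7:-→d8:-→d9:H2  best=H2
  add 96.166.224.0/19 -> H0 at depth 19
  ? 23.14.15.195  path d0:-→d1:-→d2:-→d3:-→d4:-→d5:H1→d6:-→d7:-→d8:-→d9:H2  best=H2
  add 192.0.0.0/7 -> H3 at depth 7
  add 23.80.0.0/12 -> H3 at depth 12
  add 23.95.192.0/20 -> H3 at depth 20
  ? 23.95.192.168  path d0:-→d1:-→d2:-→d3:-→d4:-→d5:H1→d6:-→d7:-→d8:-→d9:H2→d10:-→d11:-→d12:H3→d13:-→d14:-→d15:-→d16:-→d17:-→d18:-→d19:-→d20:H3  best=H3
  add 193.82.241.208/32 -> H1 at depth 32
  add 96.166.228.88/31 -> H1 at depth 31
  - 192.0.0.0/7 clear@7
  ? 193.82.241.208  path d0:-→d1:-→d2:-→d3:-→d4:-→d5:-→d6:-→d7:-→d8:-→d9:-→d10:-→d11:-→d12:-→d13:-→d14:-→d15:-→d16:-→d17:-→d18:-→d19:-→d20:-→d21:-→d22:-→d23:-→d24:-→d25:-→d26:-→d27:-→d28:-→d29:-→d30:-→d31:-→d32:H1  best=H1
  add 96.166.228.88/31 -> H1 at depth 31
  add 193.80.0.0/12 -> H3 at depth 12
  add 193.82.241.0/24 -> H1 at depth 24
  ? 193.81.81.38  path d0:-→d1:-→d2:-→d3:-→d4:-→d5:-→d6:-→d7:-→d8:-→d9:-→d10:-→d11:-→d12:H3→d13:-→d14:-  best=H3

== LOOKUPS ==
["H2","H2","H3","H1","H3"]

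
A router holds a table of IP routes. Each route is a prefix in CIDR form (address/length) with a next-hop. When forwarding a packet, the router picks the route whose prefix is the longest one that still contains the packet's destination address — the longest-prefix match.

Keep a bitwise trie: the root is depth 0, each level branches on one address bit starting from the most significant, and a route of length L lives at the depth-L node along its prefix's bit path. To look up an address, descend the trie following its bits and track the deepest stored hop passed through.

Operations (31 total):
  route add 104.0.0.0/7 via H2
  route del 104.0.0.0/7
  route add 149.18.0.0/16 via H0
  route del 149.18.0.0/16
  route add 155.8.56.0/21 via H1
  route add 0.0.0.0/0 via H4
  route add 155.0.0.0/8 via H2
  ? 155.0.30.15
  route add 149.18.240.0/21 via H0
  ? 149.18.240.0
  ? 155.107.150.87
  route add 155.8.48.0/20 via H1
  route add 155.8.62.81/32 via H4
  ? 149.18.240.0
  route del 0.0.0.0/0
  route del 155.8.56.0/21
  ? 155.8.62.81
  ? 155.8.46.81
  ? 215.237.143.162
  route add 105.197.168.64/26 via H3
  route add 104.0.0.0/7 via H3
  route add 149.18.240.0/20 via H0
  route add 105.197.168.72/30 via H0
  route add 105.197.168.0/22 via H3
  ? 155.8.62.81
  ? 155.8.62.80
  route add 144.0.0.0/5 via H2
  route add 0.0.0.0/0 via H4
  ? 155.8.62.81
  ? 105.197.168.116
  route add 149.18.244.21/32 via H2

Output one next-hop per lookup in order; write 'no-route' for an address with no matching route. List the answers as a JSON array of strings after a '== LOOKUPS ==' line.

Process each operation:
  add 104.0.0.0/7 -> H2 at depth 7
  del 104.0.0.0/7 (clear depth 7)
  add 149.18.0.0/16 -> H0 at depth 16
  del 149.18.0.0/16 (clear depth 16)
  add 155.8.56.0/21 -> H1 at depth 21
  add 0.0.0.0/0 -> H4 at depth 0
  add 155.0.0.0/8 -> H2 at depth 8
  Q 155.0.30.15: descend 100110110000 ; hops seen [H4,H2] ; pick H2
  add 149.18.240.0/21 -> H0 at depth 21
  Q 149.18.240.0: descend 100101010001001011110 ; hops seen [H4,H0] ; pick H0
  Q 155.107.150.87: descend 100110110 ; hops seen [H4,H2] ; pick H2
  add 155.8.48.0/20 -> H1 at depth 20
  add 155.8.62.81/32 -> H4 at depth 32
  Q 149.18.240.0: descend 100101010001001011110 ; hops seen [H4,H0] ; pick H0
  del 0.0.0.0/0 (clear depth 0)
  del 155.8.56.0/21 (clear depth 21)
  Q 155.8.62.81: descend 10011011000010000011111001010001 ; hops seen [H2,H1,H4] ; pick H4
  Q 155.8.46.81: descend 1001101100001000001 ; hops seen [H2] ; pick H2
  Q 215.237.143.162: descend 1 ; hops seen [∅] ; pick no-route
  add 105.197.168.64/26 -> H3 at depth 26
  add 104.0.0.0/7 -> H3 at depth 7
  add 149.18.240.0/20 -> H0 at depth 20
  add 105.197.168.72/30 -> H0 at depth 30
  add 105.197.168.0/22 -> H3 at depth 22
  Q 155.8.62.81: descend 10011011000010000011111001010001 ; hops seen [H2,H1,H4] ; pick H4
  Q 155.8.62.80: descend 1001101100001000001111100101000 ; hops seen [H2,H1] ; pick H1
  add 144.0.0.0/5 -> H2 at depth 5
  add 0.0.0.0/0 -> H4 at depth 0
  Q 155.8.62.81: descend 10011011000010000011111001010001 ; hops seen [H4,H2,H1,H4] ; pick H4
  Q 105.197.168.116: descend 01101001110001011010100001 ; hops seen [H4,H3,H3,H3] ; pick H3
  add 149.18.244.21/32 -> H2 at depth 32

== LOOKUPS ==
["H2","H0","H2","H0","H4","H2","no-route","H4","H1","H4","H3"]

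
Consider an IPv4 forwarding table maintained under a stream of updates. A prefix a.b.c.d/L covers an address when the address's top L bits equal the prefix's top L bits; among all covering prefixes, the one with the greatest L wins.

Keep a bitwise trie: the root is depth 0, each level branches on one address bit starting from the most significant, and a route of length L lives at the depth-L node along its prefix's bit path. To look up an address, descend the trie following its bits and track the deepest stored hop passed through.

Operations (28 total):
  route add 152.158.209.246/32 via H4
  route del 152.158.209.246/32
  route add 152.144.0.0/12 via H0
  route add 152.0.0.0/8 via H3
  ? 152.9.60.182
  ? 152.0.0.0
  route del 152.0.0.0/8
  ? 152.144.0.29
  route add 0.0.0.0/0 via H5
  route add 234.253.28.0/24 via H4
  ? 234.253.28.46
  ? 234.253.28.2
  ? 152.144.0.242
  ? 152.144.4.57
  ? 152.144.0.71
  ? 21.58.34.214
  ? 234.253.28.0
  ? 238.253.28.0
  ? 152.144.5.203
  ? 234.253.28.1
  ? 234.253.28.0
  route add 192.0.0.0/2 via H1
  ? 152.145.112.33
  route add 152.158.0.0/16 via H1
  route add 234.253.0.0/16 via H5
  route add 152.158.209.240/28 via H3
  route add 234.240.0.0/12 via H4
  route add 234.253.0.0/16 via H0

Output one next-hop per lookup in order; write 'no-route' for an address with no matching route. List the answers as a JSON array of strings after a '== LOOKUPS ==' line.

Trace:
  add 152.158.209.246/32 -> H4 at depth 32
  - 152.158.209.246/32 clear@32
  add 152.144.0.0/12 -> H0 at depth 12
  add 152.0.0.0/8 -> H3 at depth 8
  ? 152.9.60.182  path d0:-→d1:-→d2:-→d3:-→d4:-→d5:-→d6:-→d7:-→d8:H3  best=H3
  ? 152.0.0.0  path d0:-→d1:-→d2:-→d3:-→d4:-→d5:-→d6:-→d7:-→d8:H3  best=H3
  - 152.0.0.0/8 clear@8
  ? 152.144.0.29  path d0:-→d1:-→d2:-→d3:-→d4:-→d5:-→d6:-→d7:-→d8:-→d9:-→d10:-→d11:-→d12:H0  best=H0
  add 0.0.0.0/0 -> H5 at depth 0
  add 234.253.28.0/24 -> H4 at depth 24
  ? 234.253.28.46  path d0:H5→d1:-→d2:-→d3:-→d4:-→d5:-→d6:-→d7:-→d8:-→d9:-→d10:-→d11:-→d12:-→d13:-→d14:-→d15:-→d16:-→d17:-→d18:-→d19:-→d20:-→d21:-→d22:-→d23:-→d24:H4  best=H4
  ? 234.253.28.2  path d0:H5→d1:-→d2:-→d3:-→d4:-→d5:-→d6:-→d7:-→d8:-→d9:-→d10:-→d11:-→d12:-→d13:-→d14:-→d15:-→d16:-→d17:-→d18:-→d19:-→d20:-→d21:-→d22:-→d23:-→d24:H4  best=H4
  ? 152.144.0.242  path d0:H5→d1:-→d2:-→d3:-→d4:-→d5:-→d6:-→d7:-→d8:-→d9:-→d10:-→d11:-→d12:H0  best=H0
  ? 152.144.4.57  path d0:H5→d1:-→d2:-→d3:-→d4:-→d5:-→d6:-→d7:-→d8:-→d9:-→d10:-→d11:-→d12:H0  best=H0
  ? 152.144.0.71  path d0:H5→d1:-→d2:-→d3:-→d4:-→d5:-→d6:-→d7:-→d8:-→d9:-→d10:-→d11:-→d12:H0  best=H0
  ? 21.58.34.214  path d0:H5  best=H5
  ? 234.253.28.0  path d0:H5→d1:-→d2:-→d3:-→d4:-→d5:-→d6:-→d7:-→d8:-→d9:-→d10:-→d11:-→d12:-→d13:-→d14:-→d15:-→d16:-→d17:-→d18:-→d19:-→d20:-→d21:-→d22:-→d23:-→d24:H4  best=H4
  ? 238.253.28.0  path d0:H5→d1:-→d2:-→d3:-→d4:-→d5:-  best=H5
  ? 152.144.5.203  path d0:H5→d1:-→d2:-→d3:-→d4:-→d5:-→d6:-→d7:-→d8:-→d9:-→d10:-→d11:-→d12:H0  best=H0
  ? 234.253.28.1  path d0:H5→d1:-→d2:-→d3:-→d4:-→d5:-→d6:-→d7:-→d8:-→d9:-→d10:-→d11:-→d12:-→d13:-→d14:-→d15:-→d16:-→d17:-→d18:-→d19:-→d20:-→d21:-→d22:-→d23:-→d24:H4  best=H4
  ? 234.253.28.0  path d0:H5→d1:-→d2:-→d3:-→d4:-→d5:-→d6:-→d7:-→d8:-→d9:-→d10:-→d11:-→d12:-→d13:-→d14:-→d15:-→d16:-→d17:-→d18:-→d19:-→d20:-→d21:-→d22:-→d23:-→d24:H4  best=H4
  add 192.0.0.0/2 -> H1 at depth 2
  ? 152.145.112.33  path d0:H5→d1:-→d2:-→d3:-→d4:-→d5:-→d6:-→d7:-→d8:-→d9:-→d10:-→d11:-→d12:H0  best=H0
  add 152.158.0.0/16 -> H1 at depth 16
  add 234.253.0.0/16 -> H5 at depth 16
  add 152.158.209.240/28 -> H3 at depth 28
  add 234.240.0.0/12 -> H4 at depth 12
  add 234.253.0.0/16 -> H0 at depth 16

== LOOKUPS ==
["H3","H3","H0","H4","H4","H0","H0","H0","H5","H4","H5","H0","H4","H4","H0"]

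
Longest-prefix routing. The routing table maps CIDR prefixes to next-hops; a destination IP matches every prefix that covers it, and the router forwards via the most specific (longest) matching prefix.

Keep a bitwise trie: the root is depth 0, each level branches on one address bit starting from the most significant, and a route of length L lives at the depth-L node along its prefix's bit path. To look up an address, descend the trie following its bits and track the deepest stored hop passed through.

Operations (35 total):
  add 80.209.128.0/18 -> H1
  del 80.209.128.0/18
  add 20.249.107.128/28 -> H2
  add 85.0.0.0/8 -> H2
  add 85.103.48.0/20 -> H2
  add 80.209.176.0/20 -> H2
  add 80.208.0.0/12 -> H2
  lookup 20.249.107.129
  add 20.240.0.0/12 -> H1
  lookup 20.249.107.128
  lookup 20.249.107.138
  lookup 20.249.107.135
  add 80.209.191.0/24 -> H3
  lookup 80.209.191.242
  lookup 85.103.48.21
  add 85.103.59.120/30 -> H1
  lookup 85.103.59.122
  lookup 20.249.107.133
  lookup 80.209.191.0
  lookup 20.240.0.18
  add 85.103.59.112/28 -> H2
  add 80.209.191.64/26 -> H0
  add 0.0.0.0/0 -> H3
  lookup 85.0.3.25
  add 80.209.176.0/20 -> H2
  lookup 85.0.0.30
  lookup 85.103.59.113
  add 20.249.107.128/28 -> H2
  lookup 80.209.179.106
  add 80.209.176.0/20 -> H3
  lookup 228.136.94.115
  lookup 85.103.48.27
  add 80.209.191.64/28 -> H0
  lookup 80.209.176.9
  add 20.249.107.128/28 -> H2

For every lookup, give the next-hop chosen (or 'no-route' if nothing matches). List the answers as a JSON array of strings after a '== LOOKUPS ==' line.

Trace:
  + 80.209.128.0/18 (H1) depth=18
  - 80.209.128.0/18 clear@18
  + 20.249.107.128/28 (H2) depth=28
  + 85.0.0.0/8 (H2) depth=8
  + 85.103.48.0/20 (H2) depth=20
  + 80.209.176.0/20 (H2) depth=20
  + 80.208.0.0/12 (H2) depth=12
  ? 20.249.107.129  path d0:-→d1:-→d2:-→d3:-→d4:-→d5:-→d6:-→d7:-→d8:-→d9:-→d10:-→d11:-→d12:-→d13:-→d14:-→d15:-→d16:-→d17:-→d18:-→d19:-→d20:-→d21:-→d22:-→d23:-→d24:-→d25:-→d26:-→d27:-→d28:H2  best=H2
  + 20.240.0.0/12 (H1) depth=12
  ? 20.249.107.128  path d0:-→d1:-→d2:-→d3:-→d4:-→d5:-→d6:-→d7:-→d8:-→d9:-→d10:-→d11:-→d12:H1→d13:-→d14:-→d15:-→d16:-→d17:-→d18:-→d19:-→d20:-→d21:-→d22:-→d23:-→d24:-→d25:-→d26:-→d27:-→d28:H2  best=H2
  ? 20.249.107.138  path d0:-→d1:-→d2:-→d3:-→d4:-→d5:-→d6:-→d7:-→d8:-→d9:-→d10:-→d11:-→d12:H1→d13:-→d14:-→d15:-→d16:-→d17:-→d18:-→d19:-→d20:-→d21:-→d22:-→d23:-→d24:-→d25:-→d26:-→d27:-→d28:H2  best=H2
  ? 20.249.107.135  path d0:-→d1:-→d2:-→d3:-→d4:-→d5:-→d6:-→d7:-→d8:-→d9:-→d10:-→d11:-→d12:H1→d13:-→d14:-→d15:-→d16:-→d17:-→d18:-→d19:-→d20:-→d21:-→d22:-→d23:-→d24:-→d25:-→d26:-→d27:-→d28:H2  best=H2
  + 80.209.191.0/24 (H3) depth=24
  ? 80.209.191.242  path d0:-→d1:-→d2:-→d3:-→d4:-→d5:-→d6:-→d7:-→d8:-→d9:-→d10:-→d11:-→d12:H2→d13:-→d14:-→d15:-→d16:-→d17:-→d18:-→d19:-→d20:H2→d21:-→d22:-→d23:-→d24:H3  best=H3
  ? 85.103.48.21  path d0:-→d1:-→d2:-→d3:-→d4:-→d5:-→d6:-→d7:-→d8:H2→d9:-→d10:-→d11:-→d12:-→d13:-→d14:-→d15:-→d16:-→d17:-→d18:-→d19:-→d20:H2  best=H2
  + 85.103.59.120/30 (H1) depth=30
  ? 85.103.59.122  path d0:-→d1:-→d2:-→d3:-→d4:-→d5:-→d6:-→d7:-→d8:H2→d9:-→d10:-→d11:-→d12:-→d13:-→d14:-→d15:-→d16:-→d17:-→d18:-→d19:-→d20:H2→d21:-→d22:-→d23:-→d24:-→d25:-→d26:-→d27:-→d28:-→d29:-→d30:H1  best=H1
  ? 20.249.107.133  path d0:-→d1:-→d2:-→d3:-→d4:-→d5:-→d6:-→d7:-→d8:-→d9:-→d10:-→d11:-→d12:H1→d13:-→d14:-→d15:-→d16:-→d17:-→d18:-→d19:-→d20:-→d21:-→d22:-→d23:-→d24:-→d25:-→d26:-→d27:-→d28:H2  best=H2
  ? 80.209.191.0  path d0:-→d1:-→d2:-→d3:-→d4:-→d5:-→d6:-→d7:-→d8:-→d9:-→d10:-→d11:-→d12:H2→d13:-→d14:-→d15:-→d16:-→d17:-→d18:-→d19:-→d20:H2→d21:-→d22:-→d23:-→d24:H3  best=H3
  ? 20.240.0.18  path d0:-→d1:-→d2:-→d3:-→d4:-→d5:-→d6:-→d7:-→d8:-→d9:-→d10:-→d11:-→d12:H1  best=H1
  + 85.103.59.112/28 (H2) depth=28
  + 80.209.191.64/26 (H0) depth=26
  + 0.0.0.0/0 (H3) depth=0
  ? 85.0.3.25  path d0:H3→d1:-→d2:-→d3:-→d4:-→d5:-→d6:-→d7:-→d8:H2→d9:-  best=H2
  + 80.209.176.0/20 (H2) depth=20
  ? 85.0.0.30  path d0:H3→d1:-→d2:-→d3:-→d4:-→d5:-→d6:-→d7:-→d8:H2→d9:-  best=H2
  ? 85.103.59.113  path d0:H3→d1:-→d2:-→d3:-→d4:-→d5:-→d6:-→d7:-→d8:H2→d9:-→d10:-→d11:-→d12:-→d13:-→d14:-→d15:-→d16:-→d17:-→d18:-→d19:-→d20:H2→d21:-→d22:-→d23:-→d24:-→d25:-→d26:-→d27:-→d28:H2  best=H2
  + 20.249.107.128/28 (H2) depth=28
  ? 80.209.179.106  path d0:H3→d1:-→d2:-→d3:-→d4:-→d5:-→d6:-→d7:-→d8:-→d9:-→d10:-→d11:-→d12:H2→d13:-→d14:-→d15:-→d16:-→d17:-→d18:-→d19:-→d20:H2  best=H2
  + 80.209.176.0/20 (H3) depth=20
  ? 228.136.94.115  path d0:H3  best=H3
  ? 85.103.48.27  path d0:H3→d1:-→d2:-→d3:-→d4:-→d5:-→d6:-→d7:-→d8:H2→d9:-→d10:-→d11:-→d12:-→d13:-→d14:-→d15:-→d16:-→d17:-→d18:-→d19:-→d20:H2  best=H2
  + 80.209.191.64/28 (H0) depth=28
  ? 80.209.176.9  path d0:H3→d1:-→d2:-→d3:-→d4:-→d5:-→d6:-→d7:-→d8:-→d9:-→d10:-→d11:-→d12:H2→d13:-→d14:-→d15:-→d16:-→d17:-→d18:-→d19:-→d20:H3  best=H3
  + 20.249.107.128/28 (H2) depth=28

== LOOKUPS ==
["H2","H2","H2","H2","H3","H2","H1","H2","H3","H1","H2","H2","H2","H2","H3","H2","H3"]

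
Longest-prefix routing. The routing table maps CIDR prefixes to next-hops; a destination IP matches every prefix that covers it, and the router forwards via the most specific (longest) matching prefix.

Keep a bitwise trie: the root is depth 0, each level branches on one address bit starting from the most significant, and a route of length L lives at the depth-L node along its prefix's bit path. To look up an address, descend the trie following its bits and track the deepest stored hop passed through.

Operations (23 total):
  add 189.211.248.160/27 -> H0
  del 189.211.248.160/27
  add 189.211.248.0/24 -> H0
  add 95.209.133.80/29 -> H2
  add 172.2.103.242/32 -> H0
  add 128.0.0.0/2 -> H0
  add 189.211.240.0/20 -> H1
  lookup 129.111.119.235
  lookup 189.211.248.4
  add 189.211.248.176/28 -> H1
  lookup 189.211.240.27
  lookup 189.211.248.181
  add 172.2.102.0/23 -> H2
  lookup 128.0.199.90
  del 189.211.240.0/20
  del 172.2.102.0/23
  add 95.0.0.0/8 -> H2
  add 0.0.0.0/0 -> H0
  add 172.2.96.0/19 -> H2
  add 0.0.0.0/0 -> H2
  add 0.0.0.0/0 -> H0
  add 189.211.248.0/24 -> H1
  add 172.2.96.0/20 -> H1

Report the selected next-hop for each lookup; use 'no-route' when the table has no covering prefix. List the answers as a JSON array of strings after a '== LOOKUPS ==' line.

Trace:
  + 189.211.248.160/27 (H0) depth=27
  del 189.211.248.160/27 (clear depth 27)
  + 189.211.248.0/24 (H0) depth=24
  + 95.209.133.80/29 (H2) depth=29
  + 172.2.103.242/32 (H0) depth=32
  + 128.0.0.0/2 (H0) depth=2
  + 189.211.240.0/20 (H1) depth=20
  ? 129.111.119.235  path d0:-→d1:-→d2:H0  best=H0
  ? 189.211.248.4  path d0:-→d1:-→d2:H0→d3:-→d4:-→d5:-→d6:-→d7:-→d8:-→d9:-→d10:-→d11:-→d12:-→d13:-→d14:-→d15:-→d16:-→d17:-→d18:-→d19:-→d20:H1→d21:-→d22:-→d23:-→d24:H0  best=H0
  + 189.211.248.176/28 (H1) depth=28
  ? 189.211.240.27  path d0:-→d1:-→d2:H0→d3:-→d4:-→d5:-→d6:-→d7:-→d8:-→d9:-→d10:-→d11:-→d12:-→d13:-→d14:-→d15:-→d16:-→d17:-→d18:-→d19:-→d20:H1  best=H1
  ? 189.211.248.181  path d0:-→d1:-→d2:H0→d3:-→d4:-→d5:-→d6:-→d7:-→d8:-→d9:-→d10:-→d11:-→d12:-→d13:-→d14:-→d15:-→d16:-→d17:-→d18:-→d19:-→d20:H1→d21:-→d22:-→d23:-→d24:H0→d25:-→d26:-→d27:-→d28:H1  best=H1
  + 172.2.102.0/23 (H2) depth=23
  ? 128.0.199.90  path d0:-→d1:-→d2:H0  best=H0
  del 189.211.240.0/20 (clear depth 20)
  del 172.2.102.0/23 (clear depth 23)
  + 95.0.0.0/8 (H2) depth=8
  + 0.0.0.0/0 (H0) depth=0
  + 172.2.96.0/19 (H2) depth=19
  + 0.0.0.0/0 (H2) depth=0
  + 0.0.0.0/0 (H0) depth=0
  + 189.211.248.0/24 (H1) depth=24
  + 172.2.96.0/20 (H1) depth=20

== LOOKUPS ==
["H0","H0","H1","H1","H0"]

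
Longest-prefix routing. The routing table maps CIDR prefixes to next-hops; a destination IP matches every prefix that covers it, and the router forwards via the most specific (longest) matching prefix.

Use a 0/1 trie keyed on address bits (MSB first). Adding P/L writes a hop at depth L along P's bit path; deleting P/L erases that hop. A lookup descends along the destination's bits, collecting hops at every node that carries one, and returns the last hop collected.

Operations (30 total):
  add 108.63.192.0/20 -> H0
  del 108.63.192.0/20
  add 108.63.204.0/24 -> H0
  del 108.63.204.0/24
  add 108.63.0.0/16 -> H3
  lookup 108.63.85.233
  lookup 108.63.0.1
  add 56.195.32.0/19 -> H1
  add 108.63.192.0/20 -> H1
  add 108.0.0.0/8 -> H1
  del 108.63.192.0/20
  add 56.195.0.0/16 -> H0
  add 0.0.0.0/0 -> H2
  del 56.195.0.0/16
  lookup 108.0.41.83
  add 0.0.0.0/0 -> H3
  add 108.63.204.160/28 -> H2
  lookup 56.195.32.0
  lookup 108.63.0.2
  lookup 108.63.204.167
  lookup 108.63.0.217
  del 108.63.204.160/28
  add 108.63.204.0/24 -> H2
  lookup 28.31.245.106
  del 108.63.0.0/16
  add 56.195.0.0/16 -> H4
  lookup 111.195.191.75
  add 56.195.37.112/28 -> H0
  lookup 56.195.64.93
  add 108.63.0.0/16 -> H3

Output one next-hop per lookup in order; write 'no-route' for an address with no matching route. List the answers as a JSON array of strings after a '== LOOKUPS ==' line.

Trace:
  + 108.63.192.0/20 (H0) depth=20
  - 108.63.192.0/20 clear@20
  + 108.63.204.0/24 (H0) depth=24
  - 108.63.204.0/24 clear@24
  + 108.63.0.0/16 (H3) depth=16
  ? 108.63.85.233  path d0:-→d1:-→d2:-→d3:-→d4:-→d5:-→d6:-→d7:-→d8:-→d9:-→d10:-→d11:-→d12:-→d13:-→d14:-→d15:-→d16:H3  best=H3
  ? 108.63.0.1  path d0:-→d1:-→d2:-→d3:-→d4:-→d5:-→d6:-→d7:-→d8:-→d9:-→d10:-→d11:-→d12:-→d13:-→d14:-→d15:-→d16:H3  best=H3
  + 56.195.32.0/19 (H1) depth=19
  + 108.63.192.0/20 (H1) depth=20
  + 108.0.0.0/8 (H1) depth=8
  - 108.63.192.0/20 clear@20
  + 56.195.0.0/16 (H0) depth=16
  + 0.0.0.0/0 (H2) depth=0
  - 56.195.0.0/16 clear@16
  ? 108.0.41.83  path d0:H2→d1:-→d2:-→d3:-→d4:-→d5:-→d6:-→d7:-→d8:H1→d9:-→d10:-  best=H1
  + 0.0.0.0/0 (H3) depth=0
  + 108.63.204.160/28 (H2) depth=28
  ? 56.195.32.0  path d0:H3→d1:-→d2:-→d3:-→d4:-→d5:-→d6:-→d7:-→d8:-→d9:-→d10:-→d11:-→d12:-→d13:-→d14:-→d15:-→d16:-→d17:-→d18:-→d19:H1  best=H1
  ? 108.63.0.2  path d0:H3→d1:-→d2:-→d3:-→d4:-→d5:-→d6:-→d7:-→d8:H1→d9:-→d10:-→d11:-→d12:-→d13:-→d14:-→d15:-→d16:H3  best=H3
  ? 108.63.204.167  path d0:H3→d1:-→d2:-→d3:-→d4:-→d5:-→d6:-→d7:-→d8:H1→d9:-→d10:-→d11:-→d12:-→d13:-→d14:-→d15:-→d16:H3→d17:-→d18:-→d19:-→d20:-→d21:-→d22:-→d23:-→d24:-→d25:-→d26:-→d27:-→d28:H2  best=H2
  ? 108.63.0.217  path d0:H3→d1:-→d2:-→d3:-→d4:-→d5:-→d6:-→d7:-→d8:H1→d9:-→d10:-→d11:-→d12:-→d13:-→d14:-→d15:-→d16:H3  best=H3
  - 108.63.204.160/28 clear@28
  + 108.63.204.0/24 (H2) depth=24
  ? 28.31.245.106  path d0:H3→d1:-→d2:-  best=H3
  - 108.63.0.0/16 clear@16
  + 56.195.0.0/16 (H4) depth=16
  ? 111.195.191.75  path d0:H3→d1:-→d2:-→d3:-→d4:-→d5:-→d6:-  best=H3
  + 56.195.37.112/28 (H0) depth=28
  ? 56.195.64.93  path d0:H3→d1:-→d2:-→d3:-→d4:-→d5:-→d6:-→d7:-→d8:-→d9:-→d10:-→d11:-→d12:-→d13:-→d14:-→d15:-→d16:H4→d17:-  best=H4
  + 108.63.0.0/16 (H3) depth=16

== LOOKUPS ==
["H3","H3","H1","H1","H3","H2","H3","H3","H3","H4"]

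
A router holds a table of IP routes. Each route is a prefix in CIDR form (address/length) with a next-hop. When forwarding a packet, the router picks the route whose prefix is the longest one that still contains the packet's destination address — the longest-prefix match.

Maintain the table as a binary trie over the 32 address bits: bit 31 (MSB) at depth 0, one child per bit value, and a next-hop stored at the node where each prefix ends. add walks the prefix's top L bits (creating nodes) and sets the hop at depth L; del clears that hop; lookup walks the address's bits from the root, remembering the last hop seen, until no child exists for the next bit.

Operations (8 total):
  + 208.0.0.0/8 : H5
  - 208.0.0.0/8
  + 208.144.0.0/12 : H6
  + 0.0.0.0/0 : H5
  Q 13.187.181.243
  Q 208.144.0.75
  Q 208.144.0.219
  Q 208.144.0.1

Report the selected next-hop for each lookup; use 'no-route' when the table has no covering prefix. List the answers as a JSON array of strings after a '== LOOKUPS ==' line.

Apply in order:
  + 208.0.0.0/8 (H5) depth=8
  - 208.0.0.0/8 clear@8
  + 208.144.0.0/12 (H6) depth=12
  + 0.0.0.0/0 (H5) depth=0
  lookup 13.187.181.243: bits ε walk d0:H5 -> H5
  lookup 208.144.0.75: bits 110100001001 walk d0:H5→d1:-→d2:-→d3:-→d4:-→d5:-→d6:-→d7:-→d8:-→d9:-→d10:-→d11:-→d12:H6 -> H6
  lookup 208.144.0.219: bits 110100001001 walk d0:H5→d1:-→d2:-→d3:-→d4:-→d5:-→d6:-→d7:-→d8:-→d9:-→d10:-→d11:-→d12:H6 -> H6
  lookup 208.144.0.1: bits 110100001001 walk d0:H5→d1:-→d2:-→d3:-→d4:-→d5:-→d6:-→d7:-→d8:-→d9:-→d10:-→d11:-→d12:H6 -> H6

== LOOKUPS ==
["H5","H6","H6","H6"]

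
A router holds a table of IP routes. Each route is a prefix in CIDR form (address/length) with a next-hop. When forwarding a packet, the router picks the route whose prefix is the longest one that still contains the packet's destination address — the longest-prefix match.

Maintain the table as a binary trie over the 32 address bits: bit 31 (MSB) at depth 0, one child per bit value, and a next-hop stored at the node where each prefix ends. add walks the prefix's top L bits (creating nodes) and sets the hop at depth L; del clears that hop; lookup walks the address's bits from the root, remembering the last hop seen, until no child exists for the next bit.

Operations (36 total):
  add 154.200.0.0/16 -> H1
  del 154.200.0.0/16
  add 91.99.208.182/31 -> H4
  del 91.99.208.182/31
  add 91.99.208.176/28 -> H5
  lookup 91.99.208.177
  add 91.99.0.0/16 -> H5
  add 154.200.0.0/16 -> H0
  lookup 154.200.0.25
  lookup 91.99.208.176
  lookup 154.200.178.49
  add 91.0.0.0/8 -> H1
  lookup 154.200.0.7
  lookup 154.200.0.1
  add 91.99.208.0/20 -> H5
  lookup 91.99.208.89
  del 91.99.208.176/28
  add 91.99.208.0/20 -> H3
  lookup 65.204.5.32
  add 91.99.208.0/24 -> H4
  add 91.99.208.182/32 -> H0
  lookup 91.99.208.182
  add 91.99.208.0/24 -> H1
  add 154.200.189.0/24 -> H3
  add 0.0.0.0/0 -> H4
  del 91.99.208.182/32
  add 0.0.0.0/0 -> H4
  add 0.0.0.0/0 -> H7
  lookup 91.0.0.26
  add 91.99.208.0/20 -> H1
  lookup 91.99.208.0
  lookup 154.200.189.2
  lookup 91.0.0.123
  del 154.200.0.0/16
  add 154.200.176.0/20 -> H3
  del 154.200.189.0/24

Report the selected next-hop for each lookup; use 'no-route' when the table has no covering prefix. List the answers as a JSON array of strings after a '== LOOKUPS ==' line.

Apply in order:
  add 154.200.0.0/16 -> H1 at depth 16
  - 154.200.0.0/16 clear@16
  add 91.99.208.182/31 -> H4 at depth 31
  - 91.99.208.182/31 clear@31
  add 91.99.208.176/28 -> H5 at depth 28
  Q 91.99.208.177: descend 01011011011000111101000010110 ; hops seen [H5] ; pick H5
  add 91.99.0.0/16 -> H5 at depth 16
  add 154.200.0.0/16 -> H0 at depth 16
  Q 154.200.0.25: descend 1001101011001000 ; hops seen [H0] ; pick H0
  Q 91.99.208.176: descend 01011011011000111101000010110 ; hops seen [H5,H5] ; pick H5
  Q 154.200.178.49: descend 1001101011001000 ; hops seen [H0] ; pick H0
  add 91.0.0.0/8 -> H1 at depth 8
  Q 154.200.0.7: descend 1001101011001000 ; hops seen [H0] ; pick H0
  Q 154.200.0.1: descend 1001101011001000 ; hops seen [H0] ; pick H0
  add 91.99.208.0/20 -> H5 at depth 20
  Q 91.99.208.89: descend 010110110110001111010000 ; hops seen [H1,H5,H5] ; pick H5
  - 91.99.208.176/28 clear@28
  add 91.99.208.0/20 -> H3 at depth 20
  Q 65.204.5.32: descend 010 ; hops seen [∅] ; pick no-route
  add 91.99.208.0/24 -> H4 at depth 24
  add 91.99.208.182/32 -> H0 at depth 32
  Q 91.99.208.182: descend 01011011011000111101000010110110 ; hops seen [H1,H5,H3,H4,H0] ; pick H0
  add 91.99.208.0/24 -> H1 at depth 24
  add 154.200.189.0/24 -> H3 at depth 24
  add 0.0.0.0/0 -> H4 at depth 0
  - 91.99.208.182/32 clear@32
  add 0.0.0.0/0 -> H4 at depth 0
  add 0.0.0.0/0 -> H7 at depth 0
  Q 91.0.0.26: descend 010110110 ; hops seen [H7,H1] ; pick H1
  add 91.99.208.0/20 -> H1 at depth 20
  Q 91.99.208.0: descend 010110110110001111010000 ; hops seen [H7,H1,H5,H1,H1] ; pick H1
  Q 154.200.189.2: descend 100110101100100010111101 ; hops seen [H7,H0,H3] ; pick H3
  Q 91.0.0.123: descend 010110110 ; hops seen [H7,H1] ; pick H1
  - 154.200.0.0/16 clear@16
  add 154.200.176.0/20 -> H3 at depth 20
  - 154.200.189.0/24 clear@24

== LOOKUPS ==
["H5","H0","H5","H0","H0","H0","H5","no-route","H0","H1","H1","H3","H1"]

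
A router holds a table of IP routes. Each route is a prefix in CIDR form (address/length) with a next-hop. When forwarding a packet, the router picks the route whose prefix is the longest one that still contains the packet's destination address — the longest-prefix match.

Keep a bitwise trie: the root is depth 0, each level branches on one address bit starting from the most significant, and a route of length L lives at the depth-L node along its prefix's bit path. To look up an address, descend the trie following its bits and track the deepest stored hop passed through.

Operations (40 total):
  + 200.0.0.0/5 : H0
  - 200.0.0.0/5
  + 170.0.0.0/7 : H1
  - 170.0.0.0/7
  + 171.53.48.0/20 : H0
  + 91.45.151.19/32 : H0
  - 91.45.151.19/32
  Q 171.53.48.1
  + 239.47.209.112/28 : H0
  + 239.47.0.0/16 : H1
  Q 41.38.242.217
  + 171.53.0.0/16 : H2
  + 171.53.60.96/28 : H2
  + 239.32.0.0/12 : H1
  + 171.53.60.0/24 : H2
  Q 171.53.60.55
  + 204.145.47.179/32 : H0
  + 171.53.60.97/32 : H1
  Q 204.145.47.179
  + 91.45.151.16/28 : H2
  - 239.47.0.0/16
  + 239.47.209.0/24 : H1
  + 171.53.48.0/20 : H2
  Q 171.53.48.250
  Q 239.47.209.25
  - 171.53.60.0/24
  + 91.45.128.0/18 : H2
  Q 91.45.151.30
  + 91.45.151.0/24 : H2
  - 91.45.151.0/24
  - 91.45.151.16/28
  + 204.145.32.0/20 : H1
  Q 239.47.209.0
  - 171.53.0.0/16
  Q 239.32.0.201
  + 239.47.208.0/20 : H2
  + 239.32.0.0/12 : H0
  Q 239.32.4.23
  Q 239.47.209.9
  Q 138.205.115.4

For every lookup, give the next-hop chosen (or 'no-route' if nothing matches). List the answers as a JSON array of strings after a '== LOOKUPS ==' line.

Apply in order:
  + 200.0.0.0/5 (H0) depth=5
  del 200.0.0.0/5 (clear depth 5)
  + 170.0.0.0/7 (H1) depth=7
  del 170.0.0.0/7 (clear depth 7)
  + 171.53.48.0/20 (H0) depth=20
  + 91.45.151.19/32 (H0) depth=32
  del 91.45.151.19/32 (clear depth 32)
  ? 171.53.48.1  path d0:-→d1:-→d2:-→d3:-→d4:-→d5:-→d6:-→d7:-→d8:-→d9:-→d10:-→d11:-→d12:-→d13:-→d14:-→d15:-→d16:-→d17:-→d18:-→d19:-→d20:H0  best=H0
  + 239.47.209.112/28 (H0) depth=28
  + 239.47.0.0/16 (H1) depth=16
  ? 41.38.242.217  path d0:-→d1:-  best=no-route
  + 171.53.0.0/16 (H2) depth=16
  + 171.53.60.96/28 (H2) depth=28
  + 239.32.0.0/12 (H1) depth=12
  + 171.53.60.0/24 (H2) depth=24
  ? 171.53.60.55  path d0:-→d1:-→d2:-→d3:-→d4:-→d5:-→d6:-→d7:-→d8:-→d9:-→d10:-→d11:-→d12:-→d13:-→d14:-→d15:-→d16:H2→d17:-→d18:-→d19:-→d20:H0→d21:-→d22:-→d23:-→d24:H2→d25:-  best=H2
  + 204.145.47.179/32 (H0) depth=32
  + 171.53.60.97/32 (H1) depth=32
  ? 204.145.47.179  path d0:-→d1:-→d2:-→d3:-→d4:-→d5:-→d6:-→d7:-→d8:-→d9:-→d10:-→d11:-→d12:-→d13:-→d14:-→d15:-→d16:-→d17:-→d18:-→d19:-→d20:-→d21:-→d22:-→d23:-→d24:-→d25:-→d26:-→d27:-→d28:-→d29:-→d30:-→d31:-→d32:H0  best=H0
  + 91.45.151.16/28 (H2) depth=28
  del 239.47.0.0/16 (clear depth 16)
  + 239.47.209.0/24 (H1) depth=24
  + 171.53.48.0/20 (H2) depth=20
  ? 171.53.48.250  path d0:-→d1:-→d2:-→d3:-→d4:-→d5:-→d6:-→d7:-→d8:-→d9:-→d10:-→d11:-→d12:-→d13:-→d14:-→d15:-→d16:H2→d17:-→d18:-→d19:-→d20:H2  best=H2
  ? 239.47.209.25  path d0:-→d1:-→d2:-→d3:-→d4:-→d5:-→d6:-→d7:-→d8:-→d9:-→d10:-→d11:-→d12:H1→d13:-→d14:-→d15:-→d16:-→d17:-→d18:-→d19:-→d20:-→d21:-→d22:-→d23:-→d24:H1→d25:-  best=H1
  del 171.53.60.0/24 (clear depth 24)
  + 91.45.128.0/18 (H2) depth=18
  ? 91.45.151.30  path d0:-→d1:-→d2:-→d3:-→d4:-→d5:-→d6:-→d7:-→d8:-→d9:-→d10:-→d11:-→d12:-→d13:-→d14:-→d15:-→d16:-→d17:-→d18:H2→d19:-→d20:-→d21:-→d22:-→d23:-→d24:-→d25:-→d26:-→d27:-→d28:H2  best=H2
  + 91.45.151.0/24 (H2) depth=24
  del 91.45.151.0/24 (clear depth 24)
  del 91.45.151.16/28 (clear depth 28)
  + 204.145.32.0/20 (H1) depth=20
  ? 239.47.209.0  path d0:-→d1:-→d2:-→d3:-→d4:-→d5:-→d6:-→d7:-→d8:-→d9:-→d10:-→d11:-→d12:H1→d13:-→d14:-→d15:-→d16:-→d17:-→d18:-→d19:-→d20:-→d21:-→d22:-→d23:-→d24:H1→d25:-  best=H1
  del 171.53.0.0/16 (clear depth 16)
  ? 239.32.0.201  path d0:-→d1:-→d2:-→d3:-→d4:-→d5:-→d6:-→d7:-→d8:-→d9:-→d10:-→d11:-→d12:H1  best=H1
  + 239.47.208.0/20 (H2) depth=20
  + 239.32.0.0/12 (H0) depth=12
  ? 239.32.4.23  path d0:-→d1:-→d2:-→d3:-→d4:-→d5:-→d6:-→d7:-→d8:-→d9:-→d10:-→d11:-→d12:H0  best=H0
  ? 239.47.209.9  path d0:-→d1:-→d2:-→d3:-→d4:-→d5:-→d6:-→d7:-→d8:-→d9:-→d10:-→d11:-→d12:H0→d13:-→d14:-→d15:-→d16:-→d17:-→d18:-→d19:-→d20:H2→d21:-→d22:-→d23:-→d24:H1→d25:-  best=H1
  ? 138.205.115.4  path d0:-→d1:-→d2:-  best=no-route

== LOOKUPS ==
["H0","no-route","H2","H0","H2","H1","H2","H1","H1","H0","H1","no-route"]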